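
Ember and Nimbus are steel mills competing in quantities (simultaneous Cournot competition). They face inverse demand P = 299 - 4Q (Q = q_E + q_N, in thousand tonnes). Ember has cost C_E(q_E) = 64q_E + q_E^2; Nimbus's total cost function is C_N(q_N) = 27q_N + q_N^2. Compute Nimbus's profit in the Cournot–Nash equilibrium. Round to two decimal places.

2245.18

Ember's profit: π_E = (299 - 4Q)q_E - (64q_E + q_E²). Setting ∂π_E/∂q_E = 0: 235 - 10q_E - 4(q_N) = 0.
Nimbus's profit: π_N = (299 - 4Q)q_N - (27q_N + q_N²). Setting ∂π_N/∂q_N = 0: 272 - 10q_N - 4(q_E) = 0.
So q_E = (235 - 4q_N)/10 and q_N = (272 - 4q_E)/10.
Substituting one into the other gives q_E = 631/42 and q_N = 445/21.
Price P = 299 - 4·(507/14) = 1079/7.
Nimbus's profit: (1079/7)·(445/21) - 27·(445/21) - (445/21)² = 2245.1814.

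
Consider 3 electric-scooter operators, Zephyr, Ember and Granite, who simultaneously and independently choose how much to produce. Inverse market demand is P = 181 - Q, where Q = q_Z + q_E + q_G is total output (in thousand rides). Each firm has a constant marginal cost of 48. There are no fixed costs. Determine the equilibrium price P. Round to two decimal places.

Each firm earns π_i = (181 - Q)q_i - 48q_i.
First-order condition (treating rivals' output as given): 133 - 2q_i - Σ_{j≠i} q_j = 0.
With identical firms every q_j equals q_i, so Σ_{j≠i} q_j = 2q_i and 133 = 4q_i, giving q_i = 133/4.
Total output Q = 399/4, so price P = 181 - 399/4 = 325/4.

81.25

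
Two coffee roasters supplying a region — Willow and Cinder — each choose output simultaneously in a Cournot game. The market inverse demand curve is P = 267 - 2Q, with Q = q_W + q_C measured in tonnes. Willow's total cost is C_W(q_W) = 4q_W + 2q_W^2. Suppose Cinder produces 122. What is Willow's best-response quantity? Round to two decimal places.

With the rival's output fixed at 122, Willow's profit is π_W = (267 - 2·122 - 2q_W)q_W - (4q_W + 2q_W²) = (23 - 2q_W)q_W - (4q_W + 2q_W²).
∂π_W/∂q_W = 19 - 8q_W = 0, so q_W = 19/8.

2.38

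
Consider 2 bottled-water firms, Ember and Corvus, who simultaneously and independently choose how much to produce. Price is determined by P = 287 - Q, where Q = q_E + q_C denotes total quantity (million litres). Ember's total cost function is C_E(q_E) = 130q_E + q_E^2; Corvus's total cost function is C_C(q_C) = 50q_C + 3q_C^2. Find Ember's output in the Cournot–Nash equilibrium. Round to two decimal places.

Ember's profit: π_E = (287 - Q)q_E - (130q_E + q_E²). Setting ∂π_E/∂q_E = 0: 157 - 4q_E - (q_C) = 0.
Corvus's first-order condition: 237 - 8q_C - (q_E) = 0.
Best responses: q_E = (157 - q_C)/4, q_C = (237 - q_E)/8.
Solving the pair: q_E = 1019/31, q_C = 791/31.

32.87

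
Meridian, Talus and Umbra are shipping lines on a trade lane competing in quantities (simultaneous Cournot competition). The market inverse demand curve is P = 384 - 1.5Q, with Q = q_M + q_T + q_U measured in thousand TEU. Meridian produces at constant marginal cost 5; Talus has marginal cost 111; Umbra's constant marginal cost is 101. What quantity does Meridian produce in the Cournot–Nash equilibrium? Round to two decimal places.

Meridian's profit: π_M = (384 - 1.5Q)q_M - (5q_M). Setting ∂π_M/∂q_M = 0: 379 - 3q_M - (3/2)(q_T + q_U) = 0.
Talus's profit: π_T = (384 - 1.5Q)q_T - (111q_T). Setting ∂π_T/∂q_T = 0: 273 - 3q_T - (3/2)(q_M + q_U) = 0.
Umbra's first-order condition: 283 - 3q_U - (3/2)(q_M + q_T) = 0.
Adding the 3 conditions: 935 − 3Q − 3Q = 0, i.e. Q = 935/6.
Back-substituting: q_M = (379 − 935/4)/(3/2) = 581/6, q_T = (273 − 935/4)/(3/2) = 157/6, q_U = (283 − 935/4)/(3/2) = 197/6.

96.83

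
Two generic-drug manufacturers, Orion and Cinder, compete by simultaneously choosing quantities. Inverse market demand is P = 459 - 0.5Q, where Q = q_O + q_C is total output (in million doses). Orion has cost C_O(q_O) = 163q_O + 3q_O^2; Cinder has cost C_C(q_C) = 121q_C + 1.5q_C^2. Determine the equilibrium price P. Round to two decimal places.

400.75

Orion's profit: π_O = (459 - 0.5Q)q_O - (163q_O + 3q_O²). Setting ∂π_O/∂q_O = 0: 296 - 7q_O - (1/2)(q_C) = 0.
Cinder's first-order condition: 338 - 4q_C - (1/2)(q_O) = 0.
So q_O = (296 - (1/2)q_C)/7 and q_C = (338 - (1/2)q_O)/4.
Substituting one into the other gives q_O = 36.5766 and q_C = 79.9279.
Total output Q = 116.5045, so price P = 459 - (1/2)·116.5045 = 400.7477.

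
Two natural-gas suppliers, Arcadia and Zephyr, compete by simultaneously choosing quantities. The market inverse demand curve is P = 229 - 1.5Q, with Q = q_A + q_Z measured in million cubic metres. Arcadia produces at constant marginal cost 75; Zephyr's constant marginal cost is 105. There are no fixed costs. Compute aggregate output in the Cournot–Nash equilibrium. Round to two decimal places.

61.78

Arcadia's profit: π_A = (229 - 1.5Q)q_A - (75q_A). Setting ∂π_A/∂q_A = 0: 154 - 3q_A - (3/2)(q_Z) = 0.
Zephyr's first-order condition: 124 - 3q_Z - (3/2)(q_A) = 0.
Best responses: q_A = (154 - (3/2)q_Z)/3, q_Z = (124 - (3/2)q_A)/3.
Substituting one into the other gives q_A = 368/9 and q_Z = 188/9.
Total output Q = 368/9 + 188/9 = 556/9.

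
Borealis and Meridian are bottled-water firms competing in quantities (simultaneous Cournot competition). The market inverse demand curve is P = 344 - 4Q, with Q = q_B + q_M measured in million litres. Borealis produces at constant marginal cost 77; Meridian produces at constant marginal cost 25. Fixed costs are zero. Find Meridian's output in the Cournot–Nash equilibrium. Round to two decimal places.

Borealis's profit: π_B = (344 - 4Q)q_B - (77q_B). Setting ∂π_B/∂q_B = 0: 267 - 8q_B - 4(q_M) = 0.
Meridian's profit: π_M = (344 - 4Q)q_M - (25q_M). Setting ∂π_M/∂q_M = 0: 319 - 8q_M - 4(q_B) = 0.
So q_B = (267 - 4q_M)/8 and q_M = (319 - 4q_B)/8.
Substituting one into the other gives q_B = 215/12 and q_M = 371/12.

30.92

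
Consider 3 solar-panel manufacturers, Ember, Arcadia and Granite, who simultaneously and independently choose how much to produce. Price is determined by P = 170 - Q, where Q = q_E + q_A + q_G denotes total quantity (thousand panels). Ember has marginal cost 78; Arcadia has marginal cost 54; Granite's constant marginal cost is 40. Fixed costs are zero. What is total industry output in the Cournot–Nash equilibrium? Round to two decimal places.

Ember's profit: π_E = (170 - Q)q_E - (78q_E). Setting ∂π_E/∂q_E = 0: 92 - 2q_E - (q_A + q_G) = 0.
Arcadia's profit: π_A = (170 - Q)q_A - (54q_A). Setting ∂π_A/∂q_A = 0: 116 - 2q_A - (q_E + q_G) = 0.
Granite's profit: π_G = (170 - Q)q_G - (40q_G). Setting ∂π_G/∂q_G = 0: 130 - 2q_G - (q_E + q_A) = 0.
Adding the 3 conditions: 338 − 2Q − 2Q = 0, i.e. Q = 169/2.
Back-substituting: q_E = (92 − 169/2) = 15/2, q_A = (116 − 169/2) = 63/2, q_G = (130 − 169/2) = 91/2.
Total output Q = 15/2 + 63/2 + 91/2 = 169/2.

84.50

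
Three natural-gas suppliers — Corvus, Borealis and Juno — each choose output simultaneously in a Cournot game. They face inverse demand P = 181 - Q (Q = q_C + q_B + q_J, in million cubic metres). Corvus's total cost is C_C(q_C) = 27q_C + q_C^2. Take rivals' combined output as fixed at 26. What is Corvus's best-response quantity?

32

With rivals' combined output fixed at 26, Corvus's profit is π_C = (181 - 26 - q_C)q_C - (27q_C + q_C²) = (155 - q_C)q_C - (27q_C + q_C²).
∂π_C/∂q_C = 128 - 4q_C = 0, so q_C = 32.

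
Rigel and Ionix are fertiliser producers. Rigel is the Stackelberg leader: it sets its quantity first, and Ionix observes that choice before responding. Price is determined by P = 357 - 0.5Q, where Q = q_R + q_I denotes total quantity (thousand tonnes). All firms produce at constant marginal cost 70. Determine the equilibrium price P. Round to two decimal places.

Solve by backward induction. Given q_R, the follower Ionix maximises π_I = (357 - (1/2)q_R - (1/2)q_I)q_I - 70q_I.
Setting the follower's marginal profit to zero, 287 - (1/2)q_R - q_I = 0, i.e. q_I = (287 - (1/2)q_R).
The leader anticipates this reaction. Substituting into P = 357 - 0.5Q gives P = 427/2 - (1/4)q_R, so π_R = (427/2 - (1/4)q_R)q_R - 70q_R.
The leader's first-order condition 287/2 - (1/2)q_R = 0 yields q_R = 287.
Then q_I = (287 - (1/2)·287) = 287/2.
Total output Q = 861/2, so price P = 357 - (1/2)·(861/2) = 567/4.

141.75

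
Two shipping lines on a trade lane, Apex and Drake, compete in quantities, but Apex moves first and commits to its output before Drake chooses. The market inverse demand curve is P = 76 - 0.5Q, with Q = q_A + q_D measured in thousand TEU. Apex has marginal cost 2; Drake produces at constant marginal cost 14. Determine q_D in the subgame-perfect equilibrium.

19

Solve by backward induction. Given q_A, the follower Drake maximises π_D = (76 - (1/2)q_A - (1/2)q_D)q_D - 14q_D.
Follower FOC: 62 - (1/2)q_A - q_D = 0, so q_D(q_A) = (62 - (1/2)q_A).
The leader anticipates this reaction. Substituting into P = 76 - 0.5Q gives P = 45 - (1/4)q_A, so π_A = (45 - (1/4)q_A)q_A - 2q_A.
Leader FOC: 43 - (1/2)q_A = 0, so q_A = 86.
Then q_D = (62 - (1/2)·86) = 19.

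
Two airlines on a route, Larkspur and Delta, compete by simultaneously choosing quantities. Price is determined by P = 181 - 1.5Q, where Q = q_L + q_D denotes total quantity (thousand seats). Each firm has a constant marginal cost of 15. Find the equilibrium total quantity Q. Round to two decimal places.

A representative firm's profit is π_i = q_i(181 - 1.5Q) - 15q_i.
Setting ∂π_i/∂q_i = 0 with rivals' quantities fixed: 166 - 3q_i - (3/2)q_j = 0.
With identical firms every q_j equals q_i, so q_j = q_i and 166 = (9/2)q_i, giving q_i = 332/9.
Total output Q = 332/9 + 332/9 = 664/9.

73.78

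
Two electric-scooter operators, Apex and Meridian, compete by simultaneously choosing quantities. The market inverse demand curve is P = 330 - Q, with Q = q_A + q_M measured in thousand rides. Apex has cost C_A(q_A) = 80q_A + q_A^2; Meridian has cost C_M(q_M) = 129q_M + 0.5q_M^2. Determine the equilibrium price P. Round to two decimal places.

229.73

Apex's profit: π_A = (330 - Q)q_A - (80q_A + q_A²). Setting ∂π_A/∂q_A = 0: 250 - 4q_A - (q_M) = 0.
Meridian's first-order condition: 201 - 3q_M - (q_A) = 0.
Rearranging gives the reaction functions q_A = (250 - q_M)/4 and q_M = (201 - q_A)/3.
Substituting one into the other gives q_A = 549/11 and q_M = 554/11.
Total output Q = 1103/11, so price P = 330 - 1103/11 = 229.7273.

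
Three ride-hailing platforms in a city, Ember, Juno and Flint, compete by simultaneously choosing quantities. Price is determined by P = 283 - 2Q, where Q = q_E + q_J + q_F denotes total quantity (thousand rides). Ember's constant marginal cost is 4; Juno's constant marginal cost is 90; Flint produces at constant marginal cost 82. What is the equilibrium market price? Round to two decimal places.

Ember's profit: π_E = (283 - 2Q)q_E - (4q_E). Setting ∂π_E/∂q_E = 0: 279 - 4q_E - 2(q_J + q_F) = 0.
Juno's first-order condition: 193 - 4q_J - 2(q_E + q_F) = 0.
Flint's profit: π_F = (283 - 2Q)q_F - (82q_F). Setting ∂π_F/∂q_F = 0: 201 - 4q_F - 2(q_E + q_J) = 0.
Adding the 3 first-order conditions: 673 − 8Q = 0, so Q = 673/8.
Back-substituting: q_E = (279 − 673/4)/2 = 443/8, q_J = (193 − 673/4)/2 = 99/8, q_F = (201 − 673/4)/2 = 131/8.
Total output Q = 673/8, so price P = 283 - 2·(673/8) = 459/4.

114.75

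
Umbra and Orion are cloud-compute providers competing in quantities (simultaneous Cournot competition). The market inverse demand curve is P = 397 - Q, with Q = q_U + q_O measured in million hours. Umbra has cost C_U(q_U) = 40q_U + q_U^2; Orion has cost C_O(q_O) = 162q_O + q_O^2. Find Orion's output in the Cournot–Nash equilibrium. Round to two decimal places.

38.87

Umbra's profit: π_U = (397 - Q)q_U - (40q_U + q_U²). Setting ∂π_U/∂q_U = 0: 357 - 4q_U - (q_O) = 0.
Orion's first-order condition: 235 - 4q_O - (q_U) = 0.
Best responses: q_U = (357 - q_O)/4, q_O = (235 - q_U)/4.
Solving the pair: q_U = 1193/15, q_O = 583/15.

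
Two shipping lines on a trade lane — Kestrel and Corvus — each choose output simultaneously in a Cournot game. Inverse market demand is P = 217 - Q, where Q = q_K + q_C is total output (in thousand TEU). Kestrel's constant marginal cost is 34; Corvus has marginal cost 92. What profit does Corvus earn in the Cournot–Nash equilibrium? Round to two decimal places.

Kestrel's profit: π_K = (217 - Q)q_K - (34q_K). Setting ∂π_K/∂q_K = 0: 183 - 2q_K - (q_C) = 0.
Corvus's profit: π_C = (217 - Q)q_C - (92q_C). Setting ∂π_C/∂q_C = 0: 125 - 2q_C - (q_K) = 0.
Best responses: q_K = (183 - q_C)/2, q_C = (125 - q_K)/2.
Solving the pair: q_K = 241/3, q_C = 67/3.
Price P = 217 - 308/3 = 343/3.
Corvus's profit: (343/3 - 92)·(67/3) = 498.7778.

498.78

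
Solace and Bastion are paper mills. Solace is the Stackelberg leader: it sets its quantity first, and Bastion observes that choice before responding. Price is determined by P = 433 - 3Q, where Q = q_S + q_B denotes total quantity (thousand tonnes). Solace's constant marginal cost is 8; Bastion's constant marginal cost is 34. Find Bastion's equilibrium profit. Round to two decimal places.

Solve by backward induction. Given q_S, the follower Bastion maximises π_B = (433 - 3q_S - 3q_B)q_B - 34q_B.
Setting the follower's marginal profit to zero, 399 - 3q_S - 6q_B = 0, i.e. q_B = (399 - 3q_S)/6.
The leader anticipates this reaction. Substituting into P = 433 - 3Q gives P = 467/2 - (3/2)q_S, so π_S = (467/2 - (3/2)q_S)q_S - 8q_S.
Maximising: ∂π_S/∂q_S = 451/2 - 3q_S = 0, giving q_S = 451/6.
Then q_B = (399 - 3·(451/6))/6 = 347/12.
Price P = 433 - 3·(1249/12) = 483/4.
Bastion's profit: (483/4 - 34)·(347/12) = 2508.5208.

2508.52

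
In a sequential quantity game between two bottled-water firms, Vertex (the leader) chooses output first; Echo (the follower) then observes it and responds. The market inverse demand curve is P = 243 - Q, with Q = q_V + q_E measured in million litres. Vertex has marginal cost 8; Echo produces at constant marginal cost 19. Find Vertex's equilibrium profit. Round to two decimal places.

7564.50

The follower Echo best-responds to any q_V: π_E = (243 - Q)q_E - 19q_E.
∂π_E/∂q_E = 224 - q_V - 2q_E = 0 gives the reaction function q_E = (224 - q_V)/2.
The leader anticipates this reaction. Substituting into P = 243 - Q gives P = 131 - (1/2)q_V, so π_V = (131 - (1/2)q_V)q_V - 8q_V.
Maximising: ∂π_V/∂q_V = 123 - q_V = 0, giving q_V = 123.
Then q_E = (224 - 123)/2 = 101/2.
Price P = 243 - 347/2 = 139/2.
Vertex's profit: (139/2 - 8)·123 = 7564.5000.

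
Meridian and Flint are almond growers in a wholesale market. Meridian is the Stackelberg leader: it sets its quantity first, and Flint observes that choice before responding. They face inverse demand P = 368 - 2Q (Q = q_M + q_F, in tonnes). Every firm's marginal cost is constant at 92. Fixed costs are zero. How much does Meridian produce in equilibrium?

The follower Flint best-responds to any q_M: π_F = (368 - 2Q)q_F - 92q_F.
Follower FOC: 276 - 2q_M - 4q_F = 0, so q_F(q_M) = (276 - 2q_M)/4.
Meridian substitutes q_F(q_M) into its own profit: π_M = q_M(368 - 2q_M - (276 - 2q_M)/2) - 92q_M = (230 - q_M)q_M - 92q_M.
Leader FOC: 138 - 2q_M = 0, so q_M = 69.
Then q_F = (276 - 2·69)/4 = 69/2.

69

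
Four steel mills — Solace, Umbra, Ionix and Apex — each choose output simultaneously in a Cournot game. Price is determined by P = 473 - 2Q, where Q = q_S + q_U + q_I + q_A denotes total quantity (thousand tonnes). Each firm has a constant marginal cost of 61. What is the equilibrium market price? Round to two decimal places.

Each firm earns π_i = (473 - 2Q)q_i - 61q_i.
First-order condition (treating rivals' output as given): 412 - 4q_i - 2·Σ_{j≠i} q_j = 0.
With identical firms every q_j equals q_i, so Σ_{j≠i} q_j = 3q_i and 412 = 10q_i, giving q_i = 206/5.
Total output Q = 824/5, so price P = 473 - 2·(824/5) = 717/5.

143.40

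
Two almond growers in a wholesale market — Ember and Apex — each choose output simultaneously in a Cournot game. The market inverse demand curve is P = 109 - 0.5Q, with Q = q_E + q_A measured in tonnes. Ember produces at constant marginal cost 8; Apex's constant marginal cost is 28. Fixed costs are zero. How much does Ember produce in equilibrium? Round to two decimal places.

80.67

Ember's profit: π_E = (109 - 0.5Q)q_E - (8q_E). Setting ∂π_E/∂q_E = 0: 101 - q_E - (1/2)(q_A) = 0.
Apex's first-order condition: 81 - q_A - (1/2)(q_E) = 0.
Best responses: q_E = (101 - (1/2)q_A), q_A = (81 - (1/2)q_E).
Solving the pair: q_E = 242/3, q_A = 122/3.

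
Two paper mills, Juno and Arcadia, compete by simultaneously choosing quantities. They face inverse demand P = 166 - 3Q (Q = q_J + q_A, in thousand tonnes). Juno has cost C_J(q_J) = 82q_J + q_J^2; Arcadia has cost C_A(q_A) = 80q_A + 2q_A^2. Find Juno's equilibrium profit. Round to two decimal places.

Juno's profit: π_J = (166 - 3Q)q_J - (82q_J + q_J²). Setting ∂π_J/∂q_J = 0: 84 - 8q_J - 3(q_A) = 0.
Arcadia's first-order condition: 86 - 10q_A - 3(q_J) = 0.
So q_J = (84 - 3q_A)/8 and q_A = (86 - 3q_J)/10.
Substituting one into the other gives q_J = 582/71 and q_A = 436/71.
Price P = 166 - 3·(1018/71) = 122.9859.
Juno's profit: 122.9859·(582/71) - 82·(582/71) - (582/71)² = 268.7752.

268.78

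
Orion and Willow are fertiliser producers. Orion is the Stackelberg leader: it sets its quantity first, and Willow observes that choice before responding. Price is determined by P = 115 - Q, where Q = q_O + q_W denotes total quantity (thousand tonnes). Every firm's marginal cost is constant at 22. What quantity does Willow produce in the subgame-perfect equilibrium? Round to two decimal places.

The follower Willow best-responds to any q_O: π_W = (115 - Q)q_W - 22q_W.
∂π_W/∂q_W = 93 - q_O - 2q_W = 0 gives the reaction function q_W = (93 - q_O)/2.
The leader anticipates this reaction. Substituting into P = 115 - Q gives P = 137/2 - (1/2)q_O, so π_O = (137/2 - (1/2)q_O)q_O - 22q_O.
Maximising: ∂π_O/∂q_O = 93/2 - q_O = 0, giving q_O = 93/2.
Then q_W = (93 - 93/2)/2 = 93/4.

23.25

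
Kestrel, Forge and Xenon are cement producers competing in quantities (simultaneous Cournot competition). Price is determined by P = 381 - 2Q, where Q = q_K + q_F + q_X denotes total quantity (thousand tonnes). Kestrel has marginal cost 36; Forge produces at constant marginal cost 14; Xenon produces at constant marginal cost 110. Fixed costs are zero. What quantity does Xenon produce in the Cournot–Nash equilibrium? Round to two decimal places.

12.63

Kestrel's profit: π_K = (381 - 2Q)q_K - (36q_K). Setting ∂π_K/∂q_K = 0: 345 - 4q_K - 2(q_F + q_X) = 0.
Forge's first-order condition: 367 - 4q_F - 2(q_K + q_X) = 0.
Xenon's profit: π_X = (381 - 2Q)q_X - (110q_X). Setting ∂π_X/∂q_X = 0: 271 - 4q_X - 2(q_K + q_F) = 0.
Adding the 3 first-order conditions: 983 − 8Q = 0, so Q = 983/8.
Back-substituting: q_K = (345 − 983/4)/2 = 397/8, q_F = (367 − 983/4)/2 = 485/8, q_X = (271 − 983/4)/2 = 101/8.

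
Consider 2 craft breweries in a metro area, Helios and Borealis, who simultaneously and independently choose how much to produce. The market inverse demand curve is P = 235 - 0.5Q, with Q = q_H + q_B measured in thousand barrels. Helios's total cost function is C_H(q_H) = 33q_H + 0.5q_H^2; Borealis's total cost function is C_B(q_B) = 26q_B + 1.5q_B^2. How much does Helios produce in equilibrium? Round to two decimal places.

Helios's profit: π_H = (235 - 0.5Q)q_H - (33q_H + (1/2)q_H²). Setting ∂π_H/∂q_H = 0: 202 - 2q_H - (1/2)(q_B) = 0.
Borealis's profit: π_B = (235 - 0.5Q)q_B - (26q_B + (3/2)q_B²). Setting ∂π_B/∂q_B = 0: 209 - 4q_B - (1/2)(q_H) = 0.
Rearranging gives the reaction functions q_H = (202 - (1/2)q_B)/2 and q_B = (209 - (1/2)q_H)/4.
Substituting one into the other gives q_H = 90.7742 and q_B = 1268/31.

90.77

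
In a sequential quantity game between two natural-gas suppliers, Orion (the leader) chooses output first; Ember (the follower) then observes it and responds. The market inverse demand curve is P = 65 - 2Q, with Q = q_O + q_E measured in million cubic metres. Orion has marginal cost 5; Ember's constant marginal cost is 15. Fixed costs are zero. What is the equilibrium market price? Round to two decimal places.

22.50

Solve by backward induction. Given q_O, the follower Ember maximises π_E = (65 - 2q_O - 2q_E)q_E - 15q_E.
Setting the follower's marginal profit to zero, 50 - 2q_O - 4q_E = 0, i.e. q_E = (50 - 2q_O)/4.
Orion substitutes q_E(q_O) into its own profit: π_O = q_O(65 - 2q_O - (50 - 2q_O)/2) - 5q_O = (40 - q_O)q_O - 5q_O.
Leader FOC: 35 - 2q_O = 0, so q_O = 35/2.
Then q_E = (50 - 2·(35/2))/4 = 15/4.
Total output Q = 85/4, so price P = 65 - 2·(85/4) = 45/2.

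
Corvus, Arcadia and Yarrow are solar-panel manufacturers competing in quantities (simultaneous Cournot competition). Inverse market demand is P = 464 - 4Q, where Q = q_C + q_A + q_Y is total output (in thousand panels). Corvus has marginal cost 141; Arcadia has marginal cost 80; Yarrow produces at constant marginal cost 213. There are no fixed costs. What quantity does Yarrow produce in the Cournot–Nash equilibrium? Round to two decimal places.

2.88

Corvus's profit: π_C = (464 - 4Q)q_C - (141q_C). Setting ∂π_C/∂q_C = 0: 323 - 8q_C - 4(q_A + q_Y) = 0.
Arcadia's first-order condition: 384 - 8q_A - 4(q_C + q_Y) = 0.
Yarrow's first-order condition: 251 - 8q_Y - 4(q_C + q_A) = 0.
Adding the 3 first-order conditions: 958 − 16Q = 0, so Q = 479/8.
Back-substituting: q_C = (323 − 479/2)/4 = 167/8, q_A = (384 − 479/2)/4 = 289/8, q_Y = (251 − 479/2)/4 = 23/8.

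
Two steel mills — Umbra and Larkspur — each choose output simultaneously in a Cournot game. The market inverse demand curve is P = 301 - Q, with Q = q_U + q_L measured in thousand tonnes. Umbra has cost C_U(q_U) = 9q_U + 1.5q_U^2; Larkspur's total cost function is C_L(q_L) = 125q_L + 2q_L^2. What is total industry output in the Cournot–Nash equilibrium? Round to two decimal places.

74.62

Umbra's profit: π_U = (301 - Q)q_U - (9q_U + (3/2)q_U²). Setting ∂π_U/∂q_U = 0: 292 - 5q_U - (q_L) = 0.
Larkspur's first-order condition: 176 - 6q_L - (q_U) = 0.
So q_U = (292 - q_L)/5 and q_L = (176 - q_U)/6.
Substituting one into the other gives q_U = 1576/29 and q_L = 588/29.
Total output Q = 1576/29 + 588/29 = 74.6207.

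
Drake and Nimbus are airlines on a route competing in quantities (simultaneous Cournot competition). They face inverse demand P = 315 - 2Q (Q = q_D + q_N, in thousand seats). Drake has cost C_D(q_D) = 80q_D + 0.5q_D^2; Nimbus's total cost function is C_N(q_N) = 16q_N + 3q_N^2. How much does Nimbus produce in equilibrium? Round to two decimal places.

Drake's profit: π_D = (315 - 2Q)q_D - (80q_D + (1/2)q_D²). Setting ∂π_D/∂q_D = 0: 235 - 5q_D - 2(q_N) = 0.
Nimbus's first-order condition: 299 - 10q_N - 2(q_D) = 0.
So q_D = (235 - 2q_N)/5 and q_N = (299 - 2q_D)/10.
Solving the pair: q_D = 876/23, q_N = 1025/46.

22.28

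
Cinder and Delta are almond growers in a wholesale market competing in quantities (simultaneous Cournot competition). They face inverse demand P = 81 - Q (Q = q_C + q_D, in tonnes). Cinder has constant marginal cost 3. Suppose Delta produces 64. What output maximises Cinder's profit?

7

With the rival's output fixed at 64, Cinder's profit is π_C = (81 - 64 - q_C)q_C - (3q_C) = (17 - q_C)q_C - (3q_C).
∂π_C/∂q_C = 14 - 2q_C = 0, so q_C = 7.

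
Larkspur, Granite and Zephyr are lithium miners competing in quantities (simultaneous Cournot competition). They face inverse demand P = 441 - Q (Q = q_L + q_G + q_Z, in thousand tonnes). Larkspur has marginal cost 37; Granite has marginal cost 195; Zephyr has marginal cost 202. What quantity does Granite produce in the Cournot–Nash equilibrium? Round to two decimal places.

23.75

Larkspur's profit: π_L = (441 - Q)q_L - (37q_L). Setting ∂π_L/∂q_L = 0: 404 - 2q_L - (q_G + q_Z) = 0.
Granite's profit: π_G = (441 - Q)q_G - (195q_G). Setting ∂π_G/∂q_G = 0: 246 - 2q_G - (q_L + q_Z) = 0.
Zephyr's profit: π_Z = (441 - Q)q_Z - (202q_Z). Setting ∂π_Z/∂q_Z = 0: 239 - 2q_Z - (q_L + q_G) = 0.
Summing all 3 equations gives 889 − 4Q = 0, hence Q = 889/4.
Back-substituting: q_L = (404 − 889/4) = 727/4, q_G = (246 − 889/4) = 95/4, q_Z = (239 − 889/4) = 67/4.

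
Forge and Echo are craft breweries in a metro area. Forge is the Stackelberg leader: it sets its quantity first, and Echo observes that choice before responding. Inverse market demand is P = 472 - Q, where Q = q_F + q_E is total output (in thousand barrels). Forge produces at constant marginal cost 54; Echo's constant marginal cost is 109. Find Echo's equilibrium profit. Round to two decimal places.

The follower Echo best-responds to any q_F: π_E = (472 - Q)q_E - 109q_E.
∂π_E/∂q_E = 363 - q_F - 2q_E = 0 gives the reaction function q_E = (363 - q_F)/2.
Forge substitutes q_E(q_F) into its own profit: π_F = q_F(472 - q_F - (363 - q_F)/2) - 54q_F = (581/2 - (1/2)q_F)q_F - 54q_F.
Leader FOC: 473/2 - q_F = 0, so q_F = 473/2.
Then q_E = (363 - 473/2)/2 = 253/4.
Price P = 472 - 1199/4 = 689/4.
Echo's profit: (689/4 - 109)·(253/4) = 4000.5625.

4000.56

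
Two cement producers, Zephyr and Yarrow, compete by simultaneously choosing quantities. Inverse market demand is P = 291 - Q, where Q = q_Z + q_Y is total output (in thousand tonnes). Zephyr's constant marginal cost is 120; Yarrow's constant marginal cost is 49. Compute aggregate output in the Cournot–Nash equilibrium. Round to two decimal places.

Zephyr's profit: π_Z = (291 - Q)q_Z - (120q_Z). Setting ∂π_Z/∂q_Z = 0: 171 - 2q_Z - (q_Y) = 0.
Yarrow's first-order condition: 242 - 2q_Y - (q_Z) = 0.
Best responses: q_Z = (171 - q_Y)/2, q_Y = (242 - q_Z)/2.
Substituting one into the other gives q_Z = 100/3 and q_Y = 313/3.
Total output Q = 100/3 + 313/3 = 413/3.

137.67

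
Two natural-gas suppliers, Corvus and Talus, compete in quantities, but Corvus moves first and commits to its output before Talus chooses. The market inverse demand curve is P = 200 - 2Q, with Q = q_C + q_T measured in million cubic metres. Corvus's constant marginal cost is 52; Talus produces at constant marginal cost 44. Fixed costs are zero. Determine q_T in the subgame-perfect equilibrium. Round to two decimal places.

Solve by backward induction. Given q_C, the follower Talus maximises π_T = (200 - 2q_C - 2q_T)q_T - 44q_T.
∂π_T/∂q_T = 156 - 2q_C - 4q_T = 0 gives the reaction function q_T = (156 - 2q_C)/4.
The leader anticipates this reaction. Substituting into P = 200 - 2Q gives P = 122 - q_C, so π_C = (122 - q_C)q_C - 52q_C.
Leader FOC: 70 - 2q_C = 0, so q_C = 35.
Then q_T = (156 - 2·35)/4 = 43/2.

21.50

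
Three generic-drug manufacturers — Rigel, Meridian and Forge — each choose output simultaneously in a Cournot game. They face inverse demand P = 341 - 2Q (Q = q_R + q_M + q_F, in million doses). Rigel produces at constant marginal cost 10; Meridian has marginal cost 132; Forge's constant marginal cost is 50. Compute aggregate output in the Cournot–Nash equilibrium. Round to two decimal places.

103.88

Rigel's profit: π_R = (341 - 2Q)q_R - (10q_R). Setting ∂π_R/∂q_R = 0: 331 - 4q_R - 2(q_M + q_F) = 0.
Meridian's first-order condition: 209 - 4q_M - 2(q_R + q_F) = 0.
Forge's profit: π_F = (341 - 2Q)q_F - (50q_F). Setting ∂π_F/∂q_F = 0: 291 - 4q_F - 2(q_R + q_M) = 0.
Adding the 3 conditions: 831 − 4Q − 4Q = 0, i.e. Q = 831/8.
Back-substituting: q_R = (331 − 831/4)/2 = 493/8, q_M = (209 − 831/4)/2 = 5/8, q_F = (291 − 831/4)/2 = 333/8.
Total output Q = 493/8 + 5/8 + 333/8 = 831/8.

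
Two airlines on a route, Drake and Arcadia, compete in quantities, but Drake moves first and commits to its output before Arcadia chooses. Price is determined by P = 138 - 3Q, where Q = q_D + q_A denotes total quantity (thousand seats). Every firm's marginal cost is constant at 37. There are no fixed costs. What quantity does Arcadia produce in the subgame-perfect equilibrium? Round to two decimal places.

Solve by backward induction. Given q_D, the follower Arcadia maximises π_A = (138 - 3q_D - 3q_A)q_A - 37q_A.
Setting the follower's marginal profit to zero, 101 - 3q_D - 6q_A = 0, i.e. q_A = (101 - 3q_D)/6.
The leader anticipates this reaction. Substituting into P = 138 - 3Q gives P = 175/2 - (3/2)q_D, so π_D = (175/2 - (3/2)q_D)q_D - 37q_D.
Leader FOC: 101/2 - 3q_D = 0, so q_D = 101/6.
Then q_A = (101 - 3·(101/6))/6 = 101/12.

8.42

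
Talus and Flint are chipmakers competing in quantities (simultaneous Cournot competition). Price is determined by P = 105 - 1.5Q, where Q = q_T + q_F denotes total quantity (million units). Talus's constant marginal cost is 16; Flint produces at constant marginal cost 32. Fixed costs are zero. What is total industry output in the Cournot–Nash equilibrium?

36

Talus's profit: π_T = (105 - 1.5Q)q_T - (16q_T). Setting ∂π_T/∂q_T = 0: 89 - 3q_T - (3/2)(q_F) = 0.
Flint's first-order condition: 73 - 3q_F - (3/2)(q_T) = 0.
So q_T = (89 - (3/2)q_F)/3 and q_F = (73 - (3/2)q_T)/3.
Substituting one into the other gives q_T = 70/3 and q_F = 38/3.
Total output Q = 70/3 + 38/3 = 36.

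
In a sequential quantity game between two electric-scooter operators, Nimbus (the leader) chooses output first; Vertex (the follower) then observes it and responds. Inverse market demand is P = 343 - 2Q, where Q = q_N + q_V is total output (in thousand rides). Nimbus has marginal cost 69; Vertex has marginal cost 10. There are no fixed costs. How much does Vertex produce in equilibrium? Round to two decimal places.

The follower Vertex best-responds to any q_N: π_V = (343 - 2Q)q_V - 10q_V.
Setting the follower's marginal profit to zero, 333 - 2q_N - 4q_V = 0, i.e. q_V = (333 - 2q_N)/4.
Nimbus substitutes q_V(q_N) into its own profit: π_N = q_N(343 - 2q_N - (333 - 2q_N)/2) - 69q_N = (353/2 - q_N)q_N - 69q_N.
Maximising: ∂π_N/∂q_N = 215/2 - 2q_N = 0, giving q_N = 215/4.
Then q_V = (333 - 2·(215/4))/4 = 451/8.

56.38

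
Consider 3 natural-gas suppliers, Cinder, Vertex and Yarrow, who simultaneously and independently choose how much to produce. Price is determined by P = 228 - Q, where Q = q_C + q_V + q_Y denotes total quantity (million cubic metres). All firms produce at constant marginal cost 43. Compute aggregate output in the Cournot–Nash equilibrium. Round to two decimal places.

A representative firm's profit is π_i = q_i(228 - Q) - 43q_i.
First-order condition (treating rivals' output as given): 185 - 2q_i - Σ_{j≠i} q_j = 0.
By symmetry each firm produces the same amount; substituting Σ_{j≠i} q_j = 2q_i yields q_i = 185/4.
Total output Q = 185/4 + 185/4 + 185/4 = 555/4.

138.75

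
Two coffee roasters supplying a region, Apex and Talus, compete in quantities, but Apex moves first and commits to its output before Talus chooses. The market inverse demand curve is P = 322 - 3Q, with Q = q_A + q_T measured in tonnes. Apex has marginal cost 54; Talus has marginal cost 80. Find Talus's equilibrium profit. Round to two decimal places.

752.08

The follower Talus best-responds to any q_A: π_T = (322 - 3Q)q_T - 80q_T.
Setting the follower's marginal profit to zero, 242 - 3q_A - 6q_T = 0, i.e. q_T = (242 - 3q_A)/6.
Apex substitutes q_T(q_A) into its own profit: π_A = q_A(322 - 3q_A - (242 - 3q_A)/2) - 54q_A = (201 - (3/2)q_A)q_A - 54q_A.
Maximising: ∂π_A/∂q_A = 147 - 3q_A = 0, giving q_A = 49.
Then q_T = (242 - 3·49)/6 = 95/6.
Price P = 322 - 3·(389/6) = 255/2.
Talus's profit: (255/2 - 80)·(95/6) = 752.0833.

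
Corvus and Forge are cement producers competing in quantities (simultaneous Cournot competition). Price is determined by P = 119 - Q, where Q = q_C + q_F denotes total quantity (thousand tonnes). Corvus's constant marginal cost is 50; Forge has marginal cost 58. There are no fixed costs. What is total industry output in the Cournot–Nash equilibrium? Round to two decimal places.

Corvus's profit: π_C = (119 - Q)q_C - (50q_C). Setting ∂π_C/∂q_C = 0: 69 - 2q_C - (q_F) = 0.
Forge's first-order condition: 61 - 2q_F - (q_C) = 0.
So q_C = (69 - q_F)/2 and q_F = (61 - q_C)/2.
Substituting one into the other gives q_C = 77/3 and q_F = 53/3.
Total output Q = 77/3 + 53/3 = 130/3.

43.33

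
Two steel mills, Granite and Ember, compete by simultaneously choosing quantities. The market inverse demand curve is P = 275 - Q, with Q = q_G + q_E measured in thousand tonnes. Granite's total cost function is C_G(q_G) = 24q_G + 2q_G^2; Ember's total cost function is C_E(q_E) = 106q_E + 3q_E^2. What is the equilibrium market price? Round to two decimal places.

219.64

Granite's profit: π_G = (275 - Q)q_G - (24q_G + 2q_G²). Setting ∂π_G/∂q_G = 0: 251 - 6q_G - (q_E) = 0.
Ember's first-order condition: 169 - 8q_E - (q_G) = 0.
Best responses: q_G = (251 - q_E)/6, q_E = (169 - q_G)/8.
Solving the pair: q_G = 1839/47, q_E = 763/47.
Total output Q = 55.3617, so price P = 275 - 55.3617 = 219.6383.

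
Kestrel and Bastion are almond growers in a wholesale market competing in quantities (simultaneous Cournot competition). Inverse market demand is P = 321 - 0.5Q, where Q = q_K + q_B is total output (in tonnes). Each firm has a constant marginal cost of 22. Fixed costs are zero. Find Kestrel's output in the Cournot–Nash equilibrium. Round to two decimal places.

Each firm earns π_i = (321 - 0.5Q)q_i - 22q_i.
First-order condition (treating rivals' output as given): 299 - q_i - (1/2)q_j = 0.
By symmetry each firm produces the same amount; substituting q_j = q_i yields q_i = 299/(3/2) = 598/3.

199.33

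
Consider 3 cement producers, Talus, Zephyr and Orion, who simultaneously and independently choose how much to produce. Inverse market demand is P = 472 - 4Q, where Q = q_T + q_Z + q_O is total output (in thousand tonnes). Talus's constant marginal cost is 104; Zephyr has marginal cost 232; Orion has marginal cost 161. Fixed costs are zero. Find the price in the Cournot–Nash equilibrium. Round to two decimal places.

Talus's profit: π_T = (472 - 4Q)q_T - (104q_T). Setting ∂π_T/∂q_T = 0: 368 - 8q_T - 4(q_Z + q_O) = 0.
Zephyr's profit: π_Z = (472 - 4Q)q_Z - (232q_Z). Setting ∂π_Z/∂q_Z = 0: 240 - 8q_Z - 4(q_T + q_O) = 0.
Orion's profit: π_O = (472 - 4Q)q_O - (161q_O). Setting ∂π_O/∂q_O = 0: 311 - 8q_O - 4(q_T + q_Z) = 0.
Adding the 3 conditions: 919 − 8Q − 8Q = 0, i.e. Q = 919/16.
Back-substituting: q_T = (368 − 919/4)/4 = 553/16, q_Z = (240 − 919/4)/4 = 41/16, q_O = (311 − 919/4)/4 = 325/16.
Total output Q = 919/16, so price P = 472 - 4·(919/16) = 969/4.

242.25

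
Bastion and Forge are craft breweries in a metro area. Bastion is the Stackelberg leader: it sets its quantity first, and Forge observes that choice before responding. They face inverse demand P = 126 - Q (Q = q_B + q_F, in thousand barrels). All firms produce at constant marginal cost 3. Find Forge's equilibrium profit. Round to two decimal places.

945.56

Solve by backward induction. Given q_B, the follower Forge maximises π_F = (126 - q_B - q_F)q_F - 3q_F.
Setting the follower's marginal profit to zero, 123 - q_B - 2q_F = 0, i.e. q_F = (123 - q_B)/2.
The leader anticipates this reaction. Substituting into P = 126 - Q gives P = 129/2 - (1/2)q_B, so π_B = (129/2 - (1/2)q_B)q_B - 3q_B.
Leader FOC: 123/2 - q_B = 0, so q_B = 123/2.
Then q_F = (123 - 123/2)/2 = 123/4.
Price P = 126 - 369/4 = 135/4.
Forge's profit: (135/4 - 3)·(123/4) = 945.5625.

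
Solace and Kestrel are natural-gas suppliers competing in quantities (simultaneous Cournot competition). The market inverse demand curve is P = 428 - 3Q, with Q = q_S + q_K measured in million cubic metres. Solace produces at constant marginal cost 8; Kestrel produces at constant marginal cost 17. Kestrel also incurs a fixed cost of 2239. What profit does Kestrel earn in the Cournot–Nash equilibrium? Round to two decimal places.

Solace's profit: π_S = (428 - 3Q)q_S - (8q_S). Setting ∂π_S/∂q_S = 0: 420 - 6q_S - 3(q_K) = 0.
Kestrel's profit: π_K = (428 - 3Q)q_K - (17q_K). Setting ∂π_K/∂q_K = 0: 411 - 6q_K - 3(q_S) = 0.
Best responses: q_S = (420 - 3q_K)/6, q_K = (411 - 3q_S)/6.
Solving the pair: q_S = 143/3, q_K = 134/3.
Price P = 428 - 3·(277/3) = 151.
Kestrel's profit: (151 - 17)·(134/3) - 2239 = 3746.3333.

3746.33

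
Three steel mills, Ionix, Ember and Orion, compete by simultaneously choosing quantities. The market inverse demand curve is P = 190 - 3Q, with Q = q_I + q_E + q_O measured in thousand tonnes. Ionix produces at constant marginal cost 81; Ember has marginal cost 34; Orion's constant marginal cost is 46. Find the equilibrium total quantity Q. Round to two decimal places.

Ionix's profit: π_I = (190 - 3Q)q_I - (81q_I). Setting ∂π_I/∂q_I = 0: 109 - 6q_I - 3(q_E + q_O) = 0.
Ember's first-order condition: 156 - 6q_E - 3(q_I + q_O) = 0.
Orion's profit: π_O = (190 - 3Q)q_O - (46q_O). Setting ∂π_O/∂q_O = 0: 144 - 6q_O - 3(q_I + q_E) = 0.
Summing all 3 equations gives 409 − 12Q = 0, hence Q = 409/12.
Back-substituting: q_I = (109 − 409/4)/3 = 9/4, q_E = (156 − 409/4)/3 = 215/12, q_O = (144 − 409/4)/3 = 167/12.
Total output Q = 9/4 + 215/12 + 167/12 = 409/12.

34.08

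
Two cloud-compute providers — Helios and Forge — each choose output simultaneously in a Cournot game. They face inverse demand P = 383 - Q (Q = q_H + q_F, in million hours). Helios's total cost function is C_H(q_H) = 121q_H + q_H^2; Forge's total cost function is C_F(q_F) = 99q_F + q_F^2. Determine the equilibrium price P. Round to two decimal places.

273.80

Helios's profit: π_H = (383 - Q)q_H - (121q_H + q_H²). Setting ∂π_H/∂q_H = 0: 262 - 4q_H - (q_F) = 0.
Forge's profit: π_F = (383 - Q)q_F - (99q_F + q_F²). Setting ∂π_F/∂q_F = 0: 284 - 4q_F - (q_H) = 0.
So q_H = (262 - q_F)/4 and q_F = (284 - q_H)/4.
Solving the pair: q_H = 764/15, q_F = 874/15.
Total output Q = 546/5, so price P = 383 - 546/5 = 1369/5.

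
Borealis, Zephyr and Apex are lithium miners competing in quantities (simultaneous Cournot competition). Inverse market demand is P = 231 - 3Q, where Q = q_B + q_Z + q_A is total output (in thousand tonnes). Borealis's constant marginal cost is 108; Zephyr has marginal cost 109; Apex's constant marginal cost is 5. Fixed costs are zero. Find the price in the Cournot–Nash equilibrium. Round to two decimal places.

113.25

Borealis's profit: π_B = (231 - 3Q)q_B - (108q_B). Setting ∂π_B/∂q_B = 0: 123 - 6q_B - 3(q_Z + q_A) = 0.
Zephyr's profit: π_Z = (231 - 3Q)q_Z - (109q_Z). Setting ∂π_Z/∂q_Z = 0: 122 - 6q_Z - 3(q_B + q_A) = 0.
Apex's first-order condition: 226 - 6q_A - 3(q_B + q_Z) = 0.
Adding the 3 conditions: 471 − 6Q − 6Q = 0, i.e. Q = 157/4.
Back-substituting: q_B = (123 − 471/4)/3 = 7/4, q_Z = (122 − 471/4)/3 = 17/12, q_A = (226 − 471/4)/3 = 433/12.
Total output Q = 157/4, so price P = 231 - 3·(157/4) = 453/4.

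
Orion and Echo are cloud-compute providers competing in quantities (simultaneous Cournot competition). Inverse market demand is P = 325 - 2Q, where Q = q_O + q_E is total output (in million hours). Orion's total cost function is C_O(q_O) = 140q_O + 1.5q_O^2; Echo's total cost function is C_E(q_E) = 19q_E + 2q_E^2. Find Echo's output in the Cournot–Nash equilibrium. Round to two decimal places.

34.08

Orion's profit: π_O = (325 - 2Q)q_O - (140q_O + (3/2)q_O²). Setting ∂π_O/∂q_O = 0: 185 - 7q_O - 2(q_E) = 0.
Echo's profit: π_E = (325 - 2Q)q_E - (19q_E + 2q_E²). Setting ∂π_E/∂q_E = 0: 306 - 8q_E - 2(q_O) = 0.
Rearranging gives the reaction functions q_O = (185 - 2q_E)/7 and q_E = (306 - 2q_O)/8.
Substituting one into the other gives q_O = 217/13 and q_E = 443/13.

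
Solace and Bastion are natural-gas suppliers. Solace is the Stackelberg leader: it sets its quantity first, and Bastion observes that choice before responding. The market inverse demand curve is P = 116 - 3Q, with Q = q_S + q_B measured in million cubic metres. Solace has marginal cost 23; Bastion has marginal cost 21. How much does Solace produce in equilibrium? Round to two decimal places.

15.17

The follower Bastion best-responds to any q_S: π_B = (116 - 3Q)q_B - 21q_B.
Setting the follower's marginal profit to zero, 95 - 3q_S - 6q_B = 0, i.e. q_B = (95 - 3q_S)/6.
Solace substitutes q_B(q_S) into its own profit: π_S = q_S(116 - 3q_S - (95 - 3q_S)/2) - 23q_S = (137/2 - (3/2)q_S)q_S - 23q_S.
Leader FOC: 91/2 - 3q_S = 0, so q_S = 91/6.
Then q_B = (95 - 3·(91/6))/6 = 33/4.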